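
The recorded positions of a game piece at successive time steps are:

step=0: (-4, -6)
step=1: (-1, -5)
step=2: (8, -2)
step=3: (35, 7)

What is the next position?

(116, 34)

Consecutive displacements (+3, +1), (+9, +3), (+27, +9) scale by a factor of 3 each step.
step 4: (35, 7) + (+81, +27) → (116, 34)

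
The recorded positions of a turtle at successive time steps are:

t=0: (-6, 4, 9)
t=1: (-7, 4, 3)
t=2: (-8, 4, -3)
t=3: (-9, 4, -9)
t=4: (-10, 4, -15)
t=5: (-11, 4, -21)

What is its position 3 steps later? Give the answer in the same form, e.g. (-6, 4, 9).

(-14, 4, -39)

Each step adds (-1, +0, -6) to the position.
step 6: (-11, 4, -21) + (-1, +0, -6) → (-12, 4, -27)
step 7: (-12, 4, -27) + (-1, +0, -6) → (-13, 4, -33)
step 8: (-13, 4, -33) + (-1, +0, -6) → (-14, 4, -39)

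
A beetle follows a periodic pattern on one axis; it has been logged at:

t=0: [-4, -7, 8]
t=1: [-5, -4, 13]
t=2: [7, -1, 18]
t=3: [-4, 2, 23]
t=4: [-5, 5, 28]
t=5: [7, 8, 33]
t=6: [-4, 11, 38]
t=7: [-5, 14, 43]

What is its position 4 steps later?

The first coordinate repeats the cycle [-4, -5, 7] with period 3; step 11 mod 3 = 2, giving 7.
The second coordinate changes by +3 each step, so at step 11 it is -7 + 11·(3) = 26.
The third coordinate changes by +5 each step, so at step 11 it is 8 + 11·(5) = 63.

[7, 26, 63]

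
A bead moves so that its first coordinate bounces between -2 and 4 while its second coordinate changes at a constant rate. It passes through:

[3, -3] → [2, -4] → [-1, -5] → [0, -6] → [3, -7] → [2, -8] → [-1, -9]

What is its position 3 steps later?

The first coordinate reflects between -2 and 4, moving 3 per step.
  step 7: -1 → 0
  step 8: 0 → 3
  step 9: 3 → 2
The second coordinate changes by -1 each step: at step 9 it is -12.

[2, -12]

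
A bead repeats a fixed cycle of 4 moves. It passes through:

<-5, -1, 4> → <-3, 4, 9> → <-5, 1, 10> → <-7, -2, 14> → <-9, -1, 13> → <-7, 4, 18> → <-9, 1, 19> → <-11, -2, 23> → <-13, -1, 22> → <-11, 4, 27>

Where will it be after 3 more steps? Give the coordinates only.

<-17, -1, 31>

The moves between consecutive positions are <+2, +5, +5>, <-2, -3, +1>, <-2, -3, +4>, <-2, +1, -1>, <+2, +5, +5>, <-2, -3, +1>, <-2, -3, +4>, <-2, +1, -1>, <+2, +5, +5>; they repeat the 4-cycle [<+2, +5, +5>, <-2, -3, +1>, <-2, -3, +4>, <-2, +1, -1>].
step 10: apply <-2, -3, +1> → <-13, 1, 28>
step 11: apply <-2, -3, +4> → <-15, -2, 32>
step 12: apply <-2, +1, -1> → <-17, -1, 31>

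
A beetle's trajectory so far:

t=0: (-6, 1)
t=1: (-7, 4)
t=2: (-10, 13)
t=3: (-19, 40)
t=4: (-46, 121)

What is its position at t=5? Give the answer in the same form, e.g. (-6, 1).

(-127, 364)

Step-to-step displacements: (-1, +3), (-3, +9), (-9, +27), (-27, +81); each is 3× the previous.
step 5: (-46, 121) + (-81, +243) → (-127, 364)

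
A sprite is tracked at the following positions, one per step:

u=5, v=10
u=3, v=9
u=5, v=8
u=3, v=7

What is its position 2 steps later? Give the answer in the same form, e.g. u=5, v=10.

u=3, v=5

U: cycles through 5, 3 every 2 steps. Step 5 lands at position 1 of the cycle → 3.
V: linear, -1 per step → 5 at step 5.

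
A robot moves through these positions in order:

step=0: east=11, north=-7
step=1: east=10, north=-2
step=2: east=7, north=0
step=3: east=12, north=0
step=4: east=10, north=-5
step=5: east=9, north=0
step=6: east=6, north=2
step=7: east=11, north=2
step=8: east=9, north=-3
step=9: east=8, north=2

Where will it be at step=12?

east=8, north=-1

Step-to-step displacements: (-1, +5), (-3, +2), (+5, +0), (-2, -5), (-1, +5), (-3, +2), (+5, +0), (-2, -5), (-1, +5) — a repeating cycle of length 4.
step 10: apply (-3, +2) → east=5, north=4
step 11: apply (+5, +0) → east=10, north=4
step 12: apply (-2, -5) → east=8, north=-1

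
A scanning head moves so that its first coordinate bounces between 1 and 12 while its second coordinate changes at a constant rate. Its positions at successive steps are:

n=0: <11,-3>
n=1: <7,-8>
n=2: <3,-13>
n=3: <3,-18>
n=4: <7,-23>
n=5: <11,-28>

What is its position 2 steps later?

<5,-38>

The first coordinate travels 4 per step and bounces off the walls at 1 and 12.
  step 6: 11 → 9
  step 7: 9 → 5
The second coordinate changes by -5 each step: at step 7 it is -38.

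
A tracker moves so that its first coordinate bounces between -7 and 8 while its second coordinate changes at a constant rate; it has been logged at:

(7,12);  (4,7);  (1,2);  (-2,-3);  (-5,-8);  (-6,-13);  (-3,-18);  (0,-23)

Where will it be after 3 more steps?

(7,-38)

The first coordinate reflects between -7 and 8, moving 3 per step.
  step 8: 0 → 3
  step 9: 3 → 6
  step 10: 6 → 7
The second coordinate changes by -5 each step: at step 10 it is -38.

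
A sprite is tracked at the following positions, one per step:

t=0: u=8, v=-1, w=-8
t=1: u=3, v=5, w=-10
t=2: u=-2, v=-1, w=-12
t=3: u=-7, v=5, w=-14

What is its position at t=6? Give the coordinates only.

u=-22, v=-1, w=-20

U: linear, -5 per step → -22 at step 6.
V: cycles through -1, 5 every 2 steps. Step 6 lands at position 0 of the cycle → -1.
W: linear, -2 per step → -20 at step 6.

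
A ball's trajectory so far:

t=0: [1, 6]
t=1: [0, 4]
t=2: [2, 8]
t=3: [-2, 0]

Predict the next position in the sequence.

Step-to-step displacements: [-1, -2], [+2, +4], [-4, -8]; each is -2× the previous.
step 4: [-2, 0] + [+8, +16] → [6, 16]

[6, 16]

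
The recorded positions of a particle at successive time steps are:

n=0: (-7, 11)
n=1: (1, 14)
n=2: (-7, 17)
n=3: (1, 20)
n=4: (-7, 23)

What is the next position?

First: cycles through -7, 1 every 2 steps. Step 5 lands at position 1 of the cycle → 1.
Second: linear, +3 per step → 26 at step 5.

(1, 26)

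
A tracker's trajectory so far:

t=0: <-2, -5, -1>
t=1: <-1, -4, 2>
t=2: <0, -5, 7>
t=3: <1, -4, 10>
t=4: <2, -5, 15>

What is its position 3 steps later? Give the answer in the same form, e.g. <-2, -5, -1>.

<5, -4, 26>

Step-to-step displacements: <+1, +1, +3>, <+1, -1, +5>, <+1, +1, +3>, <+1, -1, +5> — a repeating cycle of length 2.
step 5: apply <+1, +1, +3> → <3, -4, 18>
step 6: apply <+1, -1, +5> → <4, -5, 23>
step 7: apply <+1, +1, +3> → <5, -4, 26>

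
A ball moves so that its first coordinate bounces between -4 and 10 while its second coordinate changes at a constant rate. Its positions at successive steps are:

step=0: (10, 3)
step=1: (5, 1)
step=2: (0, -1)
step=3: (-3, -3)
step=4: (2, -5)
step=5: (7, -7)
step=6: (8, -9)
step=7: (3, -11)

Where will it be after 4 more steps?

The first coordinate travels 5 per step and bounces off the walls at -4 and 10.
  step 8: 3 → -2
  step 9: -2 → -1
  step 10: -1 → 4
  step 11: 4 → 9
The second coordinate changes by -2 each step: at step 11 it is -19.

(9, -19)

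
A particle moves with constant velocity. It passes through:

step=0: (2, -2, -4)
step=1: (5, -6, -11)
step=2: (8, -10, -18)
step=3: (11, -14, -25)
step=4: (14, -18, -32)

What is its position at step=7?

The position changes by (+3, -4, -7) every step.
step 5: (14, -18, -32) + (+3, -4, -7) → (17, -22, -39)
step 6: (17, -22, -39) + (+3, -4, -7) → (20, -26, -46)
step 7: (20, -26, -46) + (+3, -4, -7) → (23, -30, -53)

(23, -30, -53)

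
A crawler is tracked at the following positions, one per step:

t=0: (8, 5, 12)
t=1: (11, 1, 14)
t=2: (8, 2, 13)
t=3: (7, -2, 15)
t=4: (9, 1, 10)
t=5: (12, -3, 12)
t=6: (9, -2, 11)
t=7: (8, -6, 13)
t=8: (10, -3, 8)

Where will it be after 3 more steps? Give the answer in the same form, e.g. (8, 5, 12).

(9, -10, 11)

Differencing gives (+3, -4, +2), (-3, +1, -1), (-1, -4, +2), (+2, +3, -5), (+3, -4, +2), (-3, +1, -1), (-1, -4, +2), (+2, +3, -5). This is the pattern (+3, -4, +2), (-3, +1, -1), (-1, -4, +2), (+2, +3, -5) repeated.
step 9: apply (+3, -4, +2) → (13, -7, 10)
step 10: apply (-3, +1, -1) → (10, -6, 9)
step 11: apply (-1, -4, +2) → (9, -10, 11)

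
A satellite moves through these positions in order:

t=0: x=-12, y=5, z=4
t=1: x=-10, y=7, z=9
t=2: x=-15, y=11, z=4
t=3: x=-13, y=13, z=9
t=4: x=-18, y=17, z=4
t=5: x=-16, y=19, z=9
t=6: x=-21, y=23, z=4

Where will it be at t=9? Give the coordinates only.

Step-to-step displacements: (+2, +2, +5), (-5, +4, -5), (+2, +2, +5), (-5, +4, -5), (+2, +2, +5), (-5, +4, -5) — a repeating cycle of length 2.
step 7: apply (+2, +2, +5) → x=-19, y=25, z=9
step 8: apply (-5, +4, -5) → x=-24, y=29, z=4
step 9: apply (+2, +2, +5) → x=-22, y=31, z=9

x=-22, y=31, z=9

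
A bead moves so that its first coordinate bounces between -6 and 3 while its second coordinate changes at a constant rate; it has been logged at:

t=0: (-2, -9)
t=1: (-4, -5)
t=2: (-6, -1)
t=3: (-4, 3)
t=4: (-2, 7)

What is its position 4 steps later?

(0, 23)

The first coordinate travels 2 per step and bounces off the walls at -6 and 3.
  step 5: -2 → 0
  step 6: 0 → 2
  step 7: 2 → 2
  step 8: 2 → 0
The second coordinate changes by +4 each step: at step 8 it is 23.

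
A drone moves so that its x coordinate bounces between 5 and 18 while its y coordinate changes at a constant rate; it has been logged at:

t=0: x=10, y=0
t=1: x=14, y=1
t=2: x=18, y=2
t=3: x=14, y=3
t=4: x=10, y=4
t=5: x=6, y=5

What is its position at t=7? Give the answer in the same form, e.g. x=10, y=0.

x=12, y=7

The x coordinate travels 4 per step and bounces off the walls at 5 and 18.
  step 6: 6 → 8
  step 7: 8 → 12
The y coordinate changes by +1 each step: at step 7 it is 7.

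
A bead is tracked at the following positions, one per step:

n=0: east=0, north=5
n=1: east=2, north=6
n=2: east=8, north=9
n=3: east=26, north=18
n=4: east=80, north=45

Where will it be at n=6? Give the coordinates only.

The jumps are (+2,+1), (+6,+3), (+18,+9), (+54,+27) — a geometric progression with ratio 3.
step 5: east=80, north=45 + (+162,+81) → east=242, north=126
step 6: east=242, north=126 + (+486,+243) → east=728, north=369

east=728, north=369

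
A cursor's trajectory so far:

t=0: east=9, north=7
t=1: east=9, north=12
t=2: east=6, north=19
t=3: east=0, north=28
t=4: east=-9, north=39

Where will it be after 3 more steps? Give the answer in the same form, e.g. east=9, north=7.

Successive displacements: (+0,+5), (-3,+7), (-6,+9), (-9,+11) — each changes by (-3,+2).
step 5: east=-9, north=39 + (-12,+13) → east=-21, north=52
step 6: east=-21, north=52 + (-15,+15) → east=-36, north=67
step 7: east=-36, north=67 + (-18,+17) → east=-54, north=84

east=-54, north=84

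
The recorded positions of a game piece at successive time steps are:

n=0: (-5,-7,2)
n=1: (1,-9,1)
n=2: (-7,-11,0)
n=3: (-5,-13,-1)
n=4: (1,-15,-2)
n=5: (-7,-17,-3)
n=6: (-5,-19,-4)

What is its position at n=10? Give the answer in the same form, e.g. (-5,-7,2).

(1,-27,-8)

The first coordinate repeats the cycle [-5, 1, -7] with period 3; step 10 mod 3 = 1, giving 1.
The second coordinate changes by -2 each step, so at step 10 it is -7 + 10·(-2) = -27.
The third coordinate changes by -1 each step, so at step 10 it is 2 + 10·(-1) = -8.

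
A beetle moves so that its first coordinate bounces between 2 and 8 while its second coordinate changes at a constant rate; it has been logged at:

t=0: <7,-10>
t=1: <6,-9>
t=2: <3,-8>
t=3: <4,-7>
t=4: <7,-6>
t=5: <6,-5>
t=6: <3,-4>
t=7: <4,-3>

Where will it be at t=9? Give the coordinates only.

<6,-1>

The first coordinate travels 3 per step and bounces off the walls at 2 and 8.
  step 8: 4 → 7
  step 9: 7 → 6
The second coordinate changes by +1 each step: at step 9 it is -1.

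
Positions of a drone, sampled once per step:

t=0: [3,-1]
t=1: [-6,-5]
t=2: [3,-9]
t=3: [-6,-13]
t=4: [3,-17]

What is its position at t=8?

The first coordinate repeats the cycle [3, -6] with period 2; step 8 mod 2 = 0, giving 3.
The second coordinate changes by -4 each step, so at step 8 it is -1 + 8·(-4) = -33.

[3,-33]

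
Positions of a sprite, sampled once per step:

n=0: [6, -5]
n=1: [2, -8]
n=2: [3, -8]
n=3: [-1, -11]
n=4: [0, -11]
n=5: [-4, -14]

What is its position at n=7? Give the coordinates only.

[-7, -17]

The moves between consecutive positions are [-4, -3], [+1, +0], [-4, -3], [+1, +0], [-4, -3]; they repeat the 2-cycle [[-4, -3], [+1, +0]].
step 6: apply [+1, +0] → [-3, -14]
step 7: apply [-4, -3] → [-7, -17]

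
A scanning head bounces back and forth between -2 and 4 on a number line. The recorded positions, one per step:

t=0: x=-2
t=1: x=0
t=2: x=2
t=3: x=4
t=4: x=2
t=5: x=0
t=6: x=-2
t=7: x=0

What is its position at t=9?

The value travels 2 per step and bounces off the walls at -2 and 4.
  step 8: 0 → 2
  step 9: 2 → 4

x=4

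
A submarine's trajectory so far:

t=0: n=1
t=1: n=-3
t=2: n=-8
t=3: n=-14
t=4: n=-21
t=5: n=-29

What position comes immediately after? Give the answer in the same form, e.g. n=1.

n=-38

Taking differences between consecutive positions: -4, -5, -6, -7, -8. These grow by -1 each step.
step 6: -29 − 9 → n=-38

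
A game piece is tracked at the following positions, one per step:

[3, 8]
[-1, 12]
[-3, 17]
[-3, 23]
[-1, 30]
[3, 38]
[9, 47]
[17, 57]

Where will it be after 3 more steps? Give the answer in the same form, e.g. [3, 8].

[53, 93]

Taking differences between consecutive positions: [-4, +4], [-2, +5], [+0, +6], [+2, +7], [+4, +8], [+6, +9], [+8, +10]. These grow by [+2, +1] each step.
step 8: [17, 57] + [+10, +11] → [27, 68]
step 9: [27, 68] + [+12, +12] → [39, 80]
step 10: [39, 80] + [+14, +13] → [53, 93]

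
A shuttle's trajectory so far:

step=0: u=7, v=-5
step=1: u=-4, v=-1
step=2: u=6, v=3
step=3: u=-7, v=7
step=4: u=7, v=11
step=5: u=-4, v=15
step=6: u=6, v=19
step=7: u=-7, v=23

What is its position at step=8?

u=7, v=27

The u coordinate repeats the cycle [7, -4, 6, -7] with period 4; step 8 mod 4 = 0, giving 7.
The v coordinate changes by +4 each step, so at step 8 it is -5 + 8·(4) = 27.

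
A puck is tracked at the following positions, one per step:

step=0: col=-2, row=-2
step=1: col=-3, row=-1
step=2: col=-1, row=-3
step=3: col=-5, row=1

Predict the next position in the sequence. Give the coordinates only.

Step-to-step displacements: (-1, +1), (+2, -2), (-4, +4); each is -2× the previous.
step 4: col=-5, row=1 + (+8, -8) → col=3, row=-7

col=3, row=-7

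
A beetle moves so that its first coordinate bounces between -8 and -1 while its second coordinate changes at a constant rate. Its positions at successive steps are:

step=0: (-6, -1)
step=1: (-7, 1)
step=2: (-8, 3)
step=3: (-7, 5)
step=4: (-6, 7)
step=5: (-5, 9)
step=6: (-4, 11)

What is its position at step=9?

(-1, 17)

The first coordinate reflects between -8 and -1, moving 1 per step.
  step 7: -4 → -3
  step 8: -3 → -2
  step 9: -2 → -1
The second coordinate changes by +2 each step: at step 9 it is 17.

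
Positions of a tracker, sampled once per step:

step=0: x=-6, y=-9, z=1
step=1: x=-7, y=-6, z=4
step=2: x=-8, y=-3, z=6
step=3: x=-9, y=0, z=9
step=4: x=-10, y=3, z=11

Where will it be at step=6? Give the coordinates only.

x=-12, y=9, z=16

Differencing gives (-1, +3, +3), (-1, +3, +2), (-1, +3, +3), (-1, +3, +2). This is the pattern (-1, +3, +3), (-1, +3, +2) repeated.
step 5: apply (-1, +3, +3) → x=-11, y=6, z=14
step 6: apply (-1, +3, +2) → x=-12, y=9, z=16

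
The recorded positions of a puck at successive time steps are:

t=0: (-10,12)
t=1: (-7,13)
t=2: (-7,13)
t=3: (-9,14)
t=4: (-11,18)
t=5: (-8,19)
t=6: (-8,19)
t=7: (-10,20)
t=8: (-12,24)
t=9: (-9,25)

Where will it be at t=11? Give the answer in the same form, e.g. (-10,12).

The moves between consecutive positions are (+3,+1), (+0,+0), (-2,+1), (-2,+4), (+3,+1), (+0,+0), (-2,+1), (-2,+4), (+3,+1); they repeat the 4-cycle [(+3,+1), (+0,+0), (-2,+1), (-2,+4)].
step 10: apply (+0,+0) → (-9,25)
step 11: apply (-2,+1) → (-11,26)

(-11,26)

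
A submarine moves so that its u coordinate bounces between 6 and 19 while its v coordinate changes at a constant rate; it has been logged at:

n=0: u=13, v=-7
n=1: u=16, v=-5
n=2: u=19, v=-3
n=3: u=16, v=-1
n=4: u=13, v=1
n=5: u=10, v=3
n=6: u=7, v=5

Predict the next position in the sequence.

u=8, v=7

The u coordinate reflects between 6 and 19, moving 3 per step.
  step 7: 7 → 8
The v coordinate changes by +2 each step: at step 7 it is 7.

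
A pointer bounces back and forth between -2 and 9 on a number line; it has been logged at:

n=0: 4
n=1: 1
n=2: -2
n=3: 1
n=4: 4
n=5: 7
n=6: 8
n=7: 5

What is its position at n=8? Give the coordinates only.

The value travels 3 per step and bounces off the walls at -2 and 9.
  step 8: 5 → 2

2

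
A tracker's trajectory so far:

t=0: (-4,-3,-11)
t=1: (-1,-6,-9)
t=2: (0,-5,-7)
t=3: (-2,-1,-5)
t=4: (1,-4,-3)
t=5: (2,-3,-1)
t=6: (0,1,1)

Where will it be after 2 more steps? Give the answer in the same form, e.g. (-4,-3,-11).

Differencing gives (+3,-3,+2), (+1,+1,+2), (-2,+4,+2), (+3,-3,+2), (+1,+1,+2), (-2,+4,+2). This is the pattern (+3,-3,+2), (+1,+1,+2), (-2,+4,+2) repeated.
step 7: apply (+3,-3,+2) → (3,-2,3)
step 8: apply (+1,+1,+2) → (4,-1,5)

(4,-1,5)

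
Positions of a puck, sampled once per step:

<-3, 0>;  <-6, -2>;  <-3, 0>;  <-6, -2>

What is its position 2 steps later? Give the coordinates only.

<-6, -2>

Step-to-step displacements: <-3, -2>, <+3, +2>, <-3, -2>; each is -1× the previous.
step 4: <-6, -2> + <+3, +2> → <-3, 0>
step 5: <-3, 0> + <-3, -2> → <-6, -2>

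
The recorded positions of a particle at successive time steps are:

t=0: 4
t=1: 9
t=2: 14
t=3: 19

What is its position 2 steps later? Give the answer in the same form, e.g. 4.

29

The position changes by +5 every step.
step 4: 19 + 5 → 24
step 5: 24 + 5 → 29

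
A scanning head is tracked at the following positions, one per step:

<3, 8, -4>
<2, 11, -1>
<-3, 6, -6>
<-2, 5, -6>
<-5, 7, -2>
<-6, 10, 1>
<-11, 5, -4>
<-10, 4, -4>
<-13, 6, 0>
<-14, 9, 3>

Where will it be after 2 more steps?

The moves between consecutive positions are <-1, +3, +3>, <-5, -5, -5>, <+1, -1, +0>, <-3, +2, +4>, <-1, +3, +3>, <-5, -5, -5>, <+1, -1, +0>, <-3, +2, +4>, <-1, +3, +3>; they repeat the 4-cycle [<-1, +3, +3>, <-5, -5, -5>, <+1, -1, +0>, <-3, +2, +4>].
step 10: apply <-5, -5, -5> → <-19, 4, -2>
step 11: apply <+1, -1, +0> → <-18, 3, -2>

<-18, 3, -2>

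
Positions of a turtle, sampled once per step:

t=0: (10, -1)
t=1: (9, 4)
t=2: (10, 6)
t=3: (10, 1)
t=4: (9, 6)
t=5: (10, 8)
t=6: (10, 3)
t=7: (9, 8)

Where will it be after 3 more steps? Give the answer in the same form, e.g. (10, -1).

Step-to-step displacements: (-1, +5), (+1, +2), (+0, -5), (-1, +5), (+1, +2), (+0, -5), (-1, +5) — a repeating cycle of length 3.
step 8: apply (+1, +2) → (10, 10)
step 9: apply (+0, -5) → (10, 5)
step 10: apply (-1, +5) → (9, 10)

(9, 10)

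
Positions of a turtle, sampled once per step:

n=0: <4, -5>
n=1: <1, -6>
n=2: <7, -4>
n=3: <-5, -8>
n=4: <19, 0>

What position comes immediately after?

The jumps are <-3, -1>, <+6, +2>, <-12, -4>, <+24, +8> — a geometric progression with ratio -2.
step 5: <19, 0> + <-48, -16> → <-29, -16>

<-29, -16>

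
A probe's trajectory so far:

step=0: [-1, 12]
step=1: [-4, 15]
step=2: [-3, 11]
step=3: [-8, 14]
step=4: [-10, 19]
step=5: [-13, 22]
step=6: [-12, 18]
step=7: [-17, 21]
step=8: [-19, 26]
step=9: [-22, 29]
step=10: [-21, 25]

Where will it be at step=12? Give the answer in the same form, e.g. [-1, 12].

Step-to-step displacements: [-3, +3], [+1, -4], [-5, +3], [-2, +5], [-3, +3], [+1, -4], [-5, +3], [-2, +5], [-3, +3], [+1, -4] — a repeating cycle of length 4.
step 11: apply [-5, +3] → [-26, 28]
step 12: apply [-2, +5] → [-28, 33]

[-28, 33]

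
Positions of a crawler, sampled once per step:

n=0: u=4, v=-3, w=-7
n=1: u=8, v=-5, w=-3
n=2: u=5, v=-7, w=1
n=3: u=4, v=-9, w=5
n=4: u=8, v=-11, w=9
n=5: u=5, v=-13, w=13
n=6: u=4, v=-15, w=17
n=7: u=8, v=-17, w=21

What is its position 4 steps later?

u=5, v=-25, w=37

The u coordinate repeats the cycle [4, 8, 5] with period 3; step 11 mod 3 = 2, giving 5.
The v coordinate changes by -2 each step, so at step 11 it is -3 + 11·(-2) = -25.
The w coordinate changes by +4 each step, so at step 11 it is -7 + 11·(4) = 37.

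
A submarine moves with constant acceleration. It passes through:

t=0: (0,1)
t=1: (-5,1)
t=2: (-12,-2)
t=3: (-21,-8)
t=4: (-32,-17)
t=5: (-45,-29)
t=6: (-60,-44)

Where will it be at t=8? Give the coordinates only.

Successive displacements: (-5,+0), (-7,-3), (-9,-6), (-11,-9), (-13,-12), (-15,-15) — each changes by (-2,-3).
step 7: (-60,-44) + (-17,-18) → (-77,-62)
step 8: (-77,-62) + (-19,-21) → (-96,-83)

(-96,-83)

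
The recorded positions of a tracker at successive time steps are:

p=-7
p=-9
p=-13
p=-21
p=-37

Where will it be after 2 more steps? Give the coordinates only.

Consecutive displacements -2, -4, -8, -16 scale by a factor of 2 each step.
step 5: -37 − 32 → p=-69
step 6: -69 − 64 → p=-133

p=-133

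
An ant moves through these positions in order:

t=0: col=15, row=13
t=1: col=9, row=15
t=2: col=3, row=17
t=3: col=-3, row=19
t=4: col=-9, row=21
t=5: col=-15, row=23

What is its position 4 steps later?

The position changes by (-6, +2) every step.
step 6: col=-15, row=23 + (-6, +2) → col=-21, row=25
step 7: col=-21, row=25 + (-6, +2) → col=-27, row=27
step 8: col=-27, row=27 + (-6, +2) → col=-33, row=29
step 9: col=-33, row=29 + (-6, +2) → col=-39, row=31

col=-39, row=31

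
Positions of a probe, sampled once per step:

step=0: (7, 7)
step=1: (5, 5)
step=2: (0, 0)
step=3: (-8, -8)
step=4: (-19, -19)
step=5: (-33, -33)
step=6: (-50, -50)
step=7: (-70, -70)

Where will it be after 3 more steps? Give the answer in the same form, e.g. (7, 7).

(-148, -148)

Successive displacements: (-2, -2), (-5, -5), (-8, -8), (-11, -11), (-14, -14), (-17, -17), (-20, -20) — each changes by (-3, -3).
step 8: (-70, -70) + (-23, -23) → (-93, -93)
step 9: (-93, -93) + (-26, -26) → (-119, -119)
step 10: (-119, -119) + (-29, -29) → (-148, -148)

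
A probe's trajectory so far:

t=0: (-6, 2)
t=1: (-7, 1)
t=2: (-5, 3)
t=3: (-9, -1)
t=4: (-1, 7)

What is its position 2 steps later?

(15, 23)

Step-to-step displacements: (-1, -1), (+2, +2), (-4, -4), (+8, +8); each is -2× the previous.
step 5: (-1, 7) + (-16, -16) → (-17, -9)
step 6: (-17, -9) + (+32, +32) → (15, 23)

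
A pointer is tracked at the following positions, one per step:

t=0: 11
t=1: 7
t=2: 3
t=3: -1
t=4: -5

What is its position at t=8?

-21

The position changes by -4 every step.
step 5: -5 − 4 → -9
step 6: -9 − 4 → -13
step 7: -13 − 4 → -17
step 8: -17 − 4 → -21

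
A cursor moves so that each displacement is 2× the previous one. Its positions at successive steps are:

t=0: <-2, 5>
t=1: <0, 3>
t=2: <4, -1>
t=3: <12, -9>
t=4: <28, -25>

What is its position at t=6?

<124, -121>

Step-to-step displacements: <+2, -2>, <+4, -4>, <+8, -8>, <+16, -16>; each is 2× the previous.
step 5: <28, -25> + <+32, -32> → <60, -57>
step 6: <60, -57> + <+64, -64> → <124, -121>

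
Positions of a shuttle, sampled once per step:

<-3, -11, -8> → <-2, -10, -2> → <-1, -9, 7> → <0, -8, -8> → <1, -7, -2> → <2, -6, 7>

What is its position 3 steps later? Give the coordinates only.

The first coordinate changes by +1 each step, so at step 8 it is -3 + 8·(1) = 5.
The second coordinate changes by +1 each step, so at step 8 it is -11 + 8·(1) = -3.
The third coordinate repeats the cycle [-8, -2, 7] with period 3; step 8 mod 3 = 2, giving 7.

<5, -3, 7>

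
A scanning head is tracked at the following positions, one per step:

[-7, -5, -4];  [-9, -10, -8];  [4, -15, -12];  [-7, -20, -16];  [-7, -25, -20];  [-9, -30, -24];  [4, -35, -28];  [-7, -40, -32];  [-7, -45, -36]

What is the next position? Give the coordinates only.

The first coordinate repeats the cycle [-7, -9, 4, -7] with period 4; step 9 mod 4 = 1, giving -9.
The second coordinate changes by -5 each step, so at step 9 it is -5 + 9·(-5) = -50.
The third coordinate changes by -4 each step, so at step 9 it is -4 + 9·(-4) = -40.

[-9, -50, -40]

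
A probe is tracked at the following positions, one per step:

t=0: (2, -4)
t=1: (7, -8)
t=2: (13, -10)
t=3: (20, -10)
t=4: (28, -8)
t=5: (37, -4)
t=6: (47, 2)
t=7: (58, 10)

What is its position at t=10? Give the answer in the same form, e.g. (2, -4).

First differences are (+5, -4), (+6, -2), (+7, +0), (+8, +2), (+9, +4), (+10, +6), (+11, +8); their common second difference is (+1, +2) (constant acceleration).
step 8: (58, 10) + (+12, +10) → (70, 20)
step 9: (70, 20) + (+13, +12) → (83, 32)
step 10: (83, 32) + (+14, +14) → (97, 46)

(97, 46)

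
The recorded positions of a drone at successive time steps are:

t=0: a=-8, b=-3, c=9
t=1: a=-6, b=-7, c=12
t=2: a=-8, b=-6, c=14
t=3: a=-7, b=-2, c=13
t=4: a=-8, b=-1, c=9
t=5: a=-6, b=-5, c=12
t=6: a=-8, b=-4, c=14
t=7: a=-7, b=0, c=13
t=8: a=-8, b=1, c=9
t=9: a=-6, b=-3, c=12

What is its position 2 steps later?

Step-to-step displacements: (+2, -4, +3), (-2, +1, +2), (+1, +4, -1), (-1, +1, -4), (+2, -4, +3), (-2, +1, +2), (+1, +4, -1), (-1, +1, -4), (+2, -4, +3) — a repeating cycle of length 4.
step 10: apply (-2, +1, +2) → a=-8, b=-2, c=14
step 11: apply (+1, +4, -1) → a=-7, b=2, c=13

a=-7, b=2, c=13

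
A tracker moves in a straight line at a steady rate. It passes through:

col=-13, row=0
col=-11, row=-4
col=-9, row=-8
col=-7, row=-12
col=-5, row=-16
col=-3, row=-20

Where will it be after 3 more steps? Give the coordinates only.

Each step adds (+2, -4) to the position.
step 6: col=-3, row=-20 + (+2, -4) → col=-1, row=-24
step 7: col=-1, row=-24 + (+2, -4) → col=1, row=-28
step 8: col=1, row=-28 + (+2, -4) → col=3, row=-32

col=3, row=-32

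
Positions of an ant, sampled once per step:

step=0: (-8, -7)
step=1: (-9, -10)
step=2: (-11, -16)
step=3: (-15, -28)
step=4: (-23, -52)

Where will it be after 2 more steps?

(-71, -196)

Consecutive displacements (-1, -3), (-2, -6), (-4, -12), (-8, -24) scale by a factor of 2 each step.
step 5: (-23, -52) + (-16, -48) → (-39, -100)
step 6: (-39, -100) + (-32, -96) → (-71, -196)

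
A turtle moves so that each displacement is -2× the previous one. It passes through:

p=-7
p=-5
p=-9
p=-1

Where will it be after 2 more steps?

The jumps are +2, -4, +8 — a geometric progression with ratio -2.
step 4: -1 − 16 → p=-17
step 5: -17 + 32 → p=15

p=15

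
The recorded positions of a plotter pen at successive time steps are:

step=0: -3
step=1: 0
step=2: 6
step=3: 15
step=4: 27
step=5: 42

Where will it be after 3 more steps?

Taking differences between consecutive positions: +3, +6, +9, +12, +15. These grow by +3 each step.
step 6: 42 + 18 → 60
step 7: 60 + 21 → 81
step 8: 81 + 24 → 105

105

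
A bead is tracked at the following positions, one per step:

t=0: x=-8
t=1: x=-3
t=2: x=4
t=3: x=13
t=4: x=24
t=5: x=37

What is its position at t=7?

x=69

Successive displacements: +5, +7, +9, +11, +13 — each changes by +2.
step 6: 37 + 15 → x=52
step 7: 52 + 17 → x=69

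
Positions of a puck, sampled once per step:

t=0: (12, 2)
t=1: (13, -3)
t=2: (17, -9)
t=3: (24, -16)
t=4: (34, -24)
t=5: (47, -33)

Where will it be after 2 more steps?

(82, -54)

First differences are (+1, -5), (+4, -6), (+7, -7), (+10, -8), (+13, -9); their common second difference is (+3, -1) (constant acceleration).
step 6: (47, -33) + (+16, -10) → (63, -43)
step 7: (63, -43) + (+19, -11) → (82, -54)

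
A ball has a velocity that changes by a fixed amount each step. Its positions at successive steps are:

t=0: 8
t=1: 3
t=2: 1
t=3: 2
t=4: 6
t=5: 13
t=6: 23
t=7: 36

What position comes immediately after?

52

Taking differences between consecutive positions: -5, -2, +1, +4, +7, +10, +13. These grow by +3 each step.
step 8: 36 + 16 → 52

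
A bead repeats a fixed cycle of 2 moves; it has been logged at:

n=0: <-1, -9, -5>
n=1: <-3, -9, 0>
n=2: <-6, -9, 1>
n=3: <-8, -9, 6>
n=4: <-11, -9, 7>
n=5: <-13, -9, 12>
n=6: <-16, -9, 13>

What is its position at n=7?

<-18, -9, 18>

Step-to-step displacements: <-2, +0, +5>, <-3, +0, +1>, <-2, +0, +5>, <-3, +0, +1>, <-2, +0, +5>, <-3, +0, +1> — a repeating cycle of length 2.
step 7: apply <-2, +0, +5> → <-18, -9, 18>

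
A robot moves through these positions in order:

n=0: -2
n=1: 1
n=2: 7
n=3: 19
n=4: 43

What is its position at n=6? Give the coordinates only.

187

Consecutive displacements +3, +6, +12, +24 scale by a factor of 2 each step.
step 5: 43 + 48 → 91
step 6: 91 + 96 → 187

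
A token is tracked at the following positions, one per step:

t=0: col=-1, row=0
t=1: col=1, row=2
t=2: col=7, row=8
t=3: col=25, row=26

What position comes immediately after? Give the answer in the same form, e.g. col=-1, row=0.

Step-to-step displacements: (+2, +2), (+6, +6), (+18, +18); each is 3× the previous.
step 4: col=25, row=26 + (+54, +54) → col=79, row=80

col=79, row=80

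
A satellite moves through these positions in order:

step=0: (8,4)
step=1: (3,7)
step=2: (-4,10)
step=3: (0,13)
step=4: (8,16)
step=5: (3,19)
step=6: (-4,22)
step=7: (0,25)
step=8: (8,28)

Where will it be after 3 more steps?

First: cycles through 8, 3, -4, 0 every 4 steps. Step 11 lands at position 3 of the cycle → 0.
Second: linear, +3 per step → 37 at step 11.

(0,37)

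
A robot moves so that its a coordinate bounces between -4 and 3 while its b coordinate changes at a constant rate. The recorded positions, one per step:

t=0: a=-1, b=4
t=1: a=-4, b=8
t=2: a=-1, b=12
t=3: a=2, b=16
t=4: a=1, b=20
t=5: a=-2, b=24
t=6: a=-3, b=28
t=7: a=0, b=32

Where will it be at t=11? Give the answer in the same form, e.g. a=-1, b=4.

a=-2, b=48

The a coordinate travels 3 per step and bounces off the walls at -4 and 3.
  step 8: 0 → 3
  step 9: 3 → 0
  step 10: 0 → -3
  step 11: -3 → -2
The b coordinate changes by +4 each step: at step 11 it is 48.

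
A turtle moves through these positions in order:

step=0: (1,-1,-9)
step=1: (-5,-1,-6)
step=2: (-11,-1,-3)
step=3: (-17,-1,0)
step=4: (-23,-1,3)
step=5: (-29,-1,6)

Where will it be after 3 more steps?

(-47,-1,15)

Each step adds (-6,+0,+3) to the position.
step 6: (-29,-1,6) + (-6,+0,+3) → (-35,-1,9)
step 7: (-35,-1,9) + (-6,+0,+3) → (-41,-1,12)
step 8: (-41,-1,12) + (-6,+0,+3) → (-47,-1,15)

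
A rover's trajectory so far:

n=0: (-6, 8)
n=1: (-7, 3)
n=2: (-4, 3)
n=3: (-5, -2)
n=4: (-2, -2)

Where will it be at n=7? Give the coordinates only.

Differencing gives (-1, -5), (+3, +0), (-1, -5), (+3, +0). This is the pattern (-1, -5), (+3, +0) repeated.
step 5: apply (-1, -5) → (-3, -7)
step 6: apply (+3, +0) → (0, -7)
step 7: apply (-1, -5) → (-1, -12)

(-1, -12)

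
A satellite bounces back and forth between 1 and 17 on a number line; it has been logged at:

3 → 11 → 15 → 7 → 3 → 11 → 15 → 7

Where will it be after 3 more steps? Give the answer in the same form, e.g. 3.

15

The value travels 8 per step and bounces off the walls at 1 and 17.
  step 8: 7 → 3
  step 9: 3 → 11
  step 10: 11 → 15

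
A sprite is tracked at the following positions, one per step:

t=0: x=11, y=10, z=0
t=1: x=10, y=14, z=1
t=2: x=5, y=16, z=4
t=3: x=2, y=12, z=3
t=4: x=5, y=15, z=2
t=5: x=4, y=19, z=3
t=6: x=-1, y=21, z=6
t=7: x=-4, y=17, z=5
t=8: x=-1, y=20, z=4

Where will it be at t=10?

Differencing gives (-1, +4, +1), (-5, +2, +3), (-3, -4, -1), (+3, +3, -1), (-1, +4, +1), (-5, +2, +3), (-3, -4, -1), (+3, +3, -1). This is the pattern (-1, +4, +1), (-5, +2, +3), (-3, -4, -1), (+3, +3, -1) repeated.
step 9: apply (-1, +4, +1) → x=-2, y=24, z=5
step 10: apply (-5, +2, +3) → x=-7, y=26, z=8

x=-7, y=26, z=8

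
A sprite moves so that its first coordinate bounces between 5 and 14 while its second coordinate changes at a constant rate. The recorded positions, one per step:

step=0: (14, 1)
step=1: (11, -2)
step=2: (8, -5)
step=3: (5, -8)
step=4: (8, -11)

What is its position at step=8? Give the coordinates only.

The first coordinate reflects between 5 and 14, moving 3 per step.
  step 5: 8 → 11
  step 6: 11 → 14
  step 7: 14 → 11
  step 8: 11 → 8
The second coordinate changes by -3 each step: at step 8 it is -23.

(8, -23)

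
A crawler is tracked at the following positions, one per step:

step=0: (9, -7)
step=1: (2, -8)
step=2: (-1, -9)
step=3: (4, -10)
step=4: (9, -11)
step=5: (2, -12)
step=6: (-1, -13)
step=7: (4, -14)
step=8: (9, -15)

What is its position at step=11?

(4, -18)

The first coordinate repeats the cycle [9, 2, -1, 4] with period 4; step 11 mod 4 = 3, giving 4.
The second coordinate changes by -1 each step, so at step 11 it is -7 + 11·(-1) = -18.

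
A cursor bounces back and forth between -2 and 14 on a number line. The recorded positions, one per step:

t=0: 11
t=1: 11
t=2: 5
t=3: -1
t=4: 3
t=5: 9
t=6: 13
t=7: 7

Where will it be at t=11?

The value travels 6 per step and bounces off the walls at -2 and 14.
  step 8: 7 → 1
  step 9: 1 → 1
  step 10: 1 → 7
  step 11: 7 → 13

13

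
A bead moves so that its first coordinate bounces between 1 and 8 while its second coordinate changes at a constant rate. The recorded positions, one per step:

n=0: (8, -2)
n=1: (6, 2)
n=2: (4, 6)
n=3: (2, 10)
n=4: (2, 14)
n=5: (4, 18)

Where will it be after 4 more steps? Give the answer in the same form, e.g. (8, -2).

The first coordinate reflects between 1 and 8, moving 2 per step.
  step 6: 4 → 6
  step 7: 6 → 8
  step 8: 8 → 6
  step 9: 6 → 4
The second coordinate changes by +4 each step: at step 9 it is 34.

(4, 34)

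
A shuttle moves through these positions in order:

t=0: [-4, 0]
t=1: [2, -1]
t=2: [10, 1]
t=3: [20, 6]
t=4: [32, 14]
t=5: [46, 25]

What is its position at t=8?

[100, 76]

Successive displacements: [+6, -1], [+8, +2], [+10, +5], [+12, +8], [+14, +11] — each changes by [+2, +3].
step 6: [46, 25] + [+16, +14] → [62, 39]
step 7: [62, 39] + [+18, +17] → [80, 56]
step 8: [80, 56] + [+20, +20] → [100, 76]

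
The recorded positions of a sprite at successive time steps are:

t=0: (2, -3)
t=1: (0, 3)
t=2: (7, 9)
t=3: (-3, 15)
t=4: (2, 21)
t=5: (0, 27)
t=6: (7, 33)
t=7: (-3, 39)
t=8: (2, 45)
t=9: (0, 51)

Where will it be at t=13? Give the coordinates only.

The first coordinate repeats the cycle [2, 0, 7, -3] with period 4; step 13 mod 4 = 1, giving 0.
The second coordinate changes by +6 each step, so at step 13 it is -3 + 13·(6) = 75.

(0, 75)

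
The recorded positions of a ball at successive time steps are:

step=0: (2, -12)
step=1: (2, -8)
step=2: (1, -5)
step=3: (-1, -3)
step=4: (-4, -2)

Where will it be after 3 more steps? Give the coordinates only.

Taking differences between consecutive positions: (+0, +4), (-1, +3), (-2, +2), (-3, +1). These grow by (-1, -1) each step.
step 5: (-4, -2) + (-4, +0) → (-8, -2)
step 6: (-8, -2) + (-5, -1) → (-13, -3)
step 7: (-13, -3) + (-6, -2) → (-19, -5)

(-19, -5)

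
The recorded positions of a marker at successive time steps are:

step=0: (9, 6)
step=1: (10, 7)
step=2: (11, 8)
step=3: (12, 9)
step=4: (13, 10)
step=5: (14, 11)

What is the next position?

Each step adds (+1, +1) to the position.
step 6: (14, 11) + (+1, +1) → (15, 12)

(15, 12)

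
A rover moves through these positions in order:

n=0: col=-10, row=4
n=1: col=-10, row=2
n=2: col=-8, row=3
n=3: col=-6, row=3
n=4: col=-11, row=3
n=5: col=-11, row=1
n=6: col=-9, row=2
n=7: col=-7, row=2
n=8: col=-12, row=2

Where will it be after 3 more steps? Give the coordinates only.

Step-to-step displacements: (+0, -2), (+2, +1), (+2, +0), (-5, +0), (+0, -2), (+2, +1), (+2, +0), (-5, +0) — a repeating cycle of length 4.
step 9: apply (+0, -2) → col=-12, row=0
step 10: apply (+2, +1) → col=-10, row=1
step 11: apply (+2, +0) → col=-8, row=1

col=-8, row=1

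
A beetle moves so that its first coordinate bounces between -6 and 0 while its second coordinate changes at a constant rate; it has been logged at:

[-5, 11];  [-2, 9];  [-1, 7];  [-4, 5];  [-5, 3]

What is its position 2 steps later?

[-1, -1]

The first coordinate travels 3 per step and bounces off the walls at -6 and 0.
  step 5: -5 → -2
  step 6: -2 → -1
The second coordinate changes by -2 each step: at step 6 it is -1.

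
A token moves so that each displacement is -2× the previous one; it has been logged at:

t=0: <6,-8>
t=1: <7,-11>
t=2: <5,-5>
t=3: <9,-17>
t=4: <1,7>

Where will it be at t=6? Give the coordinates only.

The jumps are <+1,-3>, <-2,+6>, <+4,-12>, <-8,+24> — a geometric progression with ratio -2.
step 5: <1,7> + <+16,-48> → <17,-41>
step 6: <17,-41> + <-32,+96> → <-15,55>

<-15,55>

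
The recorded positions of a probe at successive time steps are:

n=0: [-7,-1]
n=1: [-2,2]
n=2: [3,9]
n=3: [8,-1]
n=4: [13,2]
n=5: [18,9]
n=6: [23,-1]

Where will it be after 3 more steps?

[38,-1]

First: linear, +5 per step → 38 at step 9.
Second: cycles through -1, 2, 9 every 3 steps. Step 9 lands at position 0 of the cycle → -1.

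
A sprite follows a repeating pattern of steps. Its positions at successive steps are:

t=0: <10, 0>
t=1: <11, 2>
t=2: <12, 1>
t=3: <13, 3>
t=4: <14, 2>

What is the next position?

Differencing gives <+1, +2>, <+1, -1>, <+1, +2>, <+1, -1>. This is the pattern <+1, +2>, <+1, -1> repeated.
step 5: apply <+1, +2> → <15, 4>

<15, 4>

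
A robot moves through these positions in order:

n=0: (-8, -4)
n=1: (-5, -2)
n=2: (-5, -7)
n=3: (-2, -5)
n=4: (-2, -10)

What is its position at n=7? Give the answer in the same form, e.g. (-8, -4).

Step-to-step displacements: (+3, +2), (+0, -5), (+3, +2), (+0, -5) — a repeating cycle of length 2.
step 5: apply (+3, +2) → (1, -8)
step 6: apply (+0, -5) → (1, -13)
step 7: apply (+3, +2) → (4, -11)

(4, -11)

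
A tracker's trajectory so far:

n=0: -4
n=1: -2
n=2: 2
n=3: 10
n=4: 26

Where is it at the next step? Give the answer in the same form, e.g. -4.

The jumps are +2, +4, +8, +16 — a geometric progression with ratio 2.
step 5: 26 + 32 → 58

58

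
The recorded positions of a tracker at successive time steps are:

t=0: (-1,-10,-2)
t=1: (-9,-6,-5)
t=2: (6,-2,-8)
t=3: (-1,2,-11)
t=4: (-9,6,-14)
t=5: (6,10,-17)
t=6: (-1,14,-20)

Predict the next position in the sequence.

(-9,18,-23)

First: cycles through -1, -9, 6 every 3 steps. Step 7 lands at position 1 of the cycle → -9.
Second: linear, +4 per step → 18 at step 7.
Third: linear, -3 per step → -23 at step 7.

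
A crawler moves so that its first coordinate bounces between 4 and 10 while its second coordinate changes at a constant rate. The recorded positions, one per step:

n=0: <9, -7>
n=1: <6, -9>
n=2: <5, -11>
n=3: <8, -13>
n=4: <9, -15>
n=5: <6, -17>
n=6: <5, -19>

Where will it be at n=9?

<6, -25>

The first coordinate reflects between 4 and 10, moving 3 per step.
  step 7: 5 → 8
  step 8: 8 → 9
  step 9: 9 → 6
The second coordinate changes by -2 each step: at step 9 it is -25.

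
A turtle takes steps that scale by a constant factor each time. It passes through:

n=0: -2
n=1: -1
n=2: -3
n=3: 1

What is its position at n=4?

-7

The jumps are +1, -2, +4 — a geometric progression with ratio -2.
step 4: 1 − 8 → -7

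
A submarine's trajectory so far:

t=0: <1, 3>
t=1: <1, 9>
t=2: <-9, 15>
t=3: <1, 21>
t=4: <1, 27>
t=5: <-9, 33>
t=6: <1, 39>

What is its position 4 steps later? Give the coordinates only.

First: cycles through 1, 1, -9 every 3 steps. Step 10 lands at position 1 of the cycle → 1.
Second: linear, +6 per step → 63 at step 10.

<1, 63>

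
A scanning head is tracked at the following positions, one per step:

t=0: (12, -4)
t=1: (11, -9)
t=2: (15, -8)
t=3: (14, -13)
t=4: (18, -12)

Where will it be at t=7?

(20, -21)

Differencing gives (-1, -5), (+4, +1), (-1, -5), (+4, +1). This is the pattern (-1, -5), (+4, +1) repeated.
step 5: apply (-1, -5) → (17, -17)
step 6: apply (+4, +1) → (21, -16)
step 7: apply (-1, -5) → (20, -21)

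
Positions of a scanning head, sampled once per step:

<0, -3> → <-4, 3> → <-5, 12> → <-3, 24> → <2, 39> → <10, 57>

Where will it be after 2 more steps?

First differences are <-4, +6>, <-1, +9>, <+2, +12>, <+5, +15>, <+8, +18>; their common second difference is <+3, +3> (constant acceleration).
step 6: <10, 57> + <+11, +21> → <21, 78>
step 7: <21, 78> + <+14, +24> → <35, 102>

<35, 102>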